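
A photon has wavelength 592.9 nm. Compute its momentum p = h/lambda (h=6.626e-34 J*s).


p = h / lambda
= 6.626e-34 / (592.9e-9)
= 6.626e-34 / 5.9290e-07
= 1.1176e-27 kg*m/s

1.1176e-27


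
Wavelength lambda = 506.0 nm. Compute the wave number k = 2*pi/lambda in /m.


k = 2 * pi / lambda
= 6.2832 / (506.0e-9)
= 6.2832 / 5.0600e-07
= 1.2417e+07 /m

1.2417e+07


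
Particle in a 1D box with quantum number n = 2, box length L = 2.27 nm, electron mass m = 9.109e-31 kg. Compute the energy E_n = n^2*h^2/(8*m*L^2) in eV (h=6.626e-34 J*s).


E = n^2 * h^2 / (8 * m * L^2)
= 2^2 * (6.626e-34)^2 / (8 * 9.109e-31 * (2.27e-9)^2)
= 4 * 4.3904e-67 / (8 * 9.109e-31 * 5.1529e-18)
= 4.6768e-20 J
= 0.2919 eV

0.2919


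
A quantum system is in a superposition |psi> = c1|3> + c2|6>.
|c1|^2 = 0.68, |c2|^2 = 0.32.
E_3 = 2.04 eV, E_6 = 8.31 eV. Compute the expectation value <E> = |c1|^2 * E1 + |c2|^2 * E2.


<E> = |c1|^2 * E1 + |c2|^2 * E2
= 0.68 * 2.04 + 0.32 * 8.31
= 1.3872 + 2.6592
= 4.0464 eV

4.0464


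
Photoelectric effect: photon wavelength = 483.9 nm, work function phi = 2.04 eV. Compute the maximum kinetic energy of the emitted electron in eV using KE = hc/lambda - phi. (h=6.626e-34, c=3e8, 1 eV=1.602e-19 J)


E_photon = hc / lambda
= (6.626e-34)(3e8) / (483.9e-9)
= 4.1079e-19 J
= 2.5642 eV
KE = E_photon - phi
= 2.5642 - 2.04
= 0.5242 eV

0.5242


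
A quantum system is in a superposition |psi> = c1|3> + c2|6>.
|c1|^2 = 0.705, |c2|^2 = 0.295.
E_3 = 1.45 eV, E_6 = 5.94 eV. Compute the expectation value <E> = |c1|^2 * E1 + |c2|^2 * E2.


<E> = |c1|^2 * E1 + |c2|^2 * E2
= 0.705 * 1.45 + 0.295 * 5.94
= 1.0222 + 1.7523
= 2.7745 eV

2.7745


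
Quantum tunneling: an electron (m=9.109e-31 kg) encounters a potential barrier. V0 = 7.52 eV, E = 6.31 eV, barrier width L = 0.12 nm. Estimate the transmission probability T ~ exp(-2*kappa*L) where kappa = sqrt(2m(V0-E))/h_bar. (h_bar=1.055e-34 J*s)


V0 - E = 1.21 eV = 1.9384e-19 J
kappa = sqrt(2 * m * (V0-E)) / h_bar
= sqrt(2 * 9.109e-31 * 1.9384e-19) / 1.055e-34
= 5.6328e+09 /m
2*kappa*L = 2 * 5.6328e+09 * 0.12e-9
= 1.3519
T = exp(-1.3519) = 2.587574e-01

2.587574e-01


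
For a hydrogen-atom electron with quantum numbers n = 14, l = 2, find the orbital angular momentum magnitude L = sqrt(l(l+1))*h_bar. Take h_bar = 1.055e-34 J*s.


L = sqrt(l*(l+1)) * h_bar
= sqrt(2 * 3) * 1.055e-34
= sqrt(6) * 1.055e-34
= 2.4495 * 1.055e-34
= 2.5842e-34 J*s

2.5842e-34


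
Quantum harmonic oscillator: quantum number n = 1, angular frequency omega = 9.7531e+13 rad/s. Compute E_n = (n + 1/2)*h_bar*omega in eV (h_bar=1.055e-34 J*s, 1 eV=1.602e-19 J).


E = (n + 1/2) * h_bar * omega
= (1 + 0.5) * 1.055e-34 * 9.7531e+13
= 1.5 * 1.0290e-20
= 1.5434e-20 J
= 0.0963 eV

0.0963


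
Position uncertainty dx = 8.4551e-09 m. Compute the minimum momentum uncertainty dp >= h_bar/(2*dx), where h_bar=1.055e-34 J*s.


dp = h_bar / (2 * dx)
= 1.055e-34 / (2 * 8.4551e-09)
= 1.055e-34 / 1.6910e-08
= 6.2388e-27 kg*m/s

6.2388e-27


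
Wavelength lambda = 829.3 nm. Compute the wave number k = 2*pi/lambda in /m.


k = 2 * pi / lambda
= 6.2832 / (829.3e-9)
= 6.2832 / 8.2930e-07
= 7.5765e+06 /m

7.5765e+06


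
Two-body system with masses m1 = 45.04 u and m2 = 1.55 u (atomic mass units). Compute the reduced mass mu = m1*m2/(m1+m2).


mu = m1 * m2 / (m1 + m2)
= 45.04 * 1.55 / (45.04 + 1.55)
= 69.812 / 46.59
= 1.4984 u

1.4984


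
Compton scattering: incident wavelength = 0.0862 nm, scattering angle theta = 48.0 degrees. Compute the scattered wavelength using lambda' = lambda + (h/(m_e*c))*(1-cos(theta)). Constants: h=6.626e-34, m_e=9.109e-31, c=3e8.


Compton wavelength: h/(m_e*c) = 2.4247e-12 m
d_lambda = 2.4247e-12 * (1 - cos(48.0 deg))
= 2.4247e-12 * 0.330869
= 8.0226e-13 m = 0.000802 nm
lambda' = 0.0862 + 0.000802
= 0.087002 nm

0.087002


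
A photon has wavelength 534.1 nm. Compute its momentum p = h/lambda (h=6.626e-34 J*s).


p = h / lambda
= 6.626e-34 / (534.1e-9)
= 6.626e-34 / 5.3410e-07
= 1.2406e-27 kg*m/s

1.2406e-27


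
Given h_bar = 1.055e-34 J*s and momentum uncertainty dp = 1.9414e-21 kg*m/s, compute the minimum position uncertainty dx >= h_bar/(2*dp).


dx = h_bar / (2 * dp)
= 1.055e-34 / (2 * 1.9414e-21)
= 1.055e-34 / 3.8828e-21
= 2.7171e-14 m

2.7171e-14


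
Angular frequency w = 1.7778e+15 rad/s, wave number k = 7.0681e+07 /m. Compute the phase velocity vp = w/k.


vp = w / k
= 1.7778e+15 / 7.0681e+07
= 2.5152e+07 m/s

2.5152e+07


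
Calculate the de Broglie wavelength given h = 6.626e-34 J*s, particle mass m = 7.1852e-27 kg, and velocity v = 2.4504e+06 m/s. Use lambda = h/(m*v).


lambda = h / (m * v)
= 6.626e-34 / (7.1852e-27 * 2.4504e+06)
= 6.626e-34 / 1.7607e-20
= 3.7634e-14 m

3.7634e-14


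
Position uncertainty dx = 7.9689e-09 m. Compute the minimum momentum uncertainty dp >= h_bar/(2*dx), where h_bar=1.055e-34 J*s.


dp = h_bar / (2 * dx)
= 1.055e-34 / (2 * 7.9689e-09)
= 1.055e-34 / 1.5938e-08
= 6.6195e-27 kg*m/s

6.6195e-27


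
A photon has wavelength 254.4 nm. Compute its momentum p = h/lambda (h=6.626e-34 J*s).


p = h / lambda
= 6.626e-34 / (254.4e-9)
= 6.626e-34 / 2.5440e-07
= 2.6046e-27 kg*m/s

2.6046e-27


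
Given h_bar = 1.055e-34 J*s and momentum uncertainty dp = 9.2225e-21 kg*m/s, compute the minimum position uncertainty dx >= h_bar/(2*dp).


dx = h_bar / (2 * dp)
= 1.055e-34 / (2 * 9.2225e-21)
= 1.055e-34 / 1.8445e-20
= 5.7197e-15 m

5.7197e-15


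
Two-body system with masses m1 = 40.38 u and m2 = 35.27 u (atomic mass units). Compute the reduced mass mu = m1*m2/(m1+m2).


mu = m1 * m2 / (m1 + m2)
= 40.38 * 35.27 / (40.38 + 35.27)
= 1424.2026 / 75.65
= 18.8262 u

18.8262


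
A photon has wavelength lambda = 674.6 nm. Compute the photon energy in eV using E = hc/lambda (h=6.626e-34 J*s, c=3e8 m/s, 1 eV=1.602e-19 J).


E = hc / lambda
= (6.626e-34)(3e8) / (674.6e-9)
= 1.9878e-25 / 6.7460e-07
= 2.9466e-19 J
Converting to eV: 2.9466e-19 / 1.602e-19
= 1.8393 eV

1.8393


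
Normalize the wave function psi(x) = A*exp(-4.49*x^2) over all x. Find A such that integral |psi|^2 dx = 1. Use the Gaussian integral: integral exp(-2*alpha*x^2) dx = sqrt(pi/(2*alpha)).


integral |psi|^2 dx = A^2 * sqrt(pi/(2*alpha)) = 1
A^2 = sqrt(2*alpha/pi)
= sqrt(2 * 4.49 / pi)
= 1.690687
A = sqrt(1.690687)
= 1.3003

1.3003


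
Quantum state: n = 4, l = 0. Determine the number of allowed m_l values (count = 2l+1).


m_l ranges from -l to +l in integer steps
So m_l goes from -0 to +0
Count = 2l + 1 = 2*0 + 1
= 1

1


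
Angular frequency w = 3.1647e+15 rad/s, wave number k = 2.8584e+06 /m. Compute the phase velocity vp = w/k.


vp = w / k
= 3.1647e+15 / 2.8584e+06
= 1.1072e+09 m/s

1.1072e+09


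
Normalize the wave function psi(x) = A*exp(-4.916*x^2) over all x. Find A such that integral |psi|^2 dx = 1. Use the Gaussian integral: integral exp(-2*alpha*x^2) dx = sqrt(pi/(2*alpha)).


integral |psi|^2 dx = A^2 * sqrt(pi/(2*alpha)) = 1
A^2 = sqrt(2*alpha/pi)
= sqrt(2 * 4.916 / pi)
= 1.769074
A = sqrt(1.769074)
= 1.3301

1.3301


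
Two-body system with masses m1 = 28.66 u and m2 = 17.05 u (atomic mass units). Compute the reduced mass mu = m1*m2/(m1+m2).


mu = m1 * m2 / (m1 + m2)
= 28.66 * 17.05 / (28.66 + 17.05)
= 488.653 / 45.71
= 10.6903 u

10.6903


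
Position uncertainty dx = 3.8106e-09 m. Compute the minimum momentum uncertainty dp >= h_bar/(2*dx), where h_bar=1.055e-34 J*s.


dp = h_bar / (2 * dx)
= 1.055e-34 / (2 * 3.8106e-09)
= 1.055e-34 / 7.6212e-09
= 1.3843e-26 kg*m/s

1.3843e-26


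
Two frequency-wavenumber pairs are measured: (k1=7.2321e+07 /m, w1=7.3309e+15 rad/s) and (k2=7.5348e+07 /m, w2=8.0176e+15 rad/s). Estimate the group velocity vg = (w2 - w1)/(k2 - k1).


vg = (w2 - w1) / (k2 - k1)
= (8.0176e+15 - 7.3309e+15) / (7.5348e+07 - 7.2321e+07)
= 6.8670e+14 / 3.0270e+06
= 2.2686e+08 m/s

2.2686e+08


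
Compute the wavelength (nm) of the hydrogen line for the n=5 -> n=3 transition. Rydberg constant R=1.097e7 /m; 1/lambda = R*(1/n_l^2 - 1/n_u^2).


1/lambda = R * (1/n_l^2 - 1/n_u^2)
= 1.097e7 * (1/3^2 - 1/5^2)
= 1.097e7 * (0.111111 - 0.04)
= 1.097e7 * 0.071111
= 7.8009e+05 /m
lambda = 1 / 7.8009e+05 = 1281.9052 nm

1281.9052


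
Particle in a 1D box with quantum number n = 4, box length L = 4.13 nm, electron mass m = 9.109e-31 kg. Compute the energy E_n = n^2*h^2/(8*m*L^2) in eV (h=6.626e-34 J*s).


E = n^2 * h^2 / (8 * m * L^2)
= 4^2 * (6.626e-34)^2 / (8 * 9.109e-31 * (4.13e-9)^2)
= 16 * 4.3904e-67 / (8 * 9.109e-31 * 1.7057e-17)
= 5.6515e-20 J
= 0.3528 eV

0.3528


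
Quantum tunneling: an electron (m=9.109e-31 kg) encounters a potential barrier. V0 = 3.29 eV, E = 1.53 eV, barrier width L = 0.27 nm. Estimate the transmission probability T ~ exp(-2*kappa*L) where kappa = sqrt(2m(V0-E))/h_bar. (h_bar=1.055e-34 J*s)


V0 - E = 1.76 eV = 2.8195e-19 J
kappa = sqrt(2 * m * (V0-E)) / h_bar
= sqrt(2 * 9.109e-31 * 2.8195e-19) / 1.055e-34
= 6.7934e+09 /m
2*kappa*L = 2 * 6.7934e+09 * 0.27e-9
= 3.6684
T = exp(-3.6684) = 2.551671e-02

2.551671e-02


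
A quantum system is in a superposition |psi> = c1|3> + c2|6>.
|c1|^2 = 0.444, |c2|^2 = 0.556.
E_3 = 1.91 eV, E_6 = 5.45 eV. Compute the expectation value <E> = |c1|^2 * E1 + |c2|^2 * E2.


<E> = |c1|^2 * E1 + |c2|^2 * E2
= 0.444 * 1.91 + 0.556 * 5.45
= 0.848 + 3.0302
= 3.8782 eV

3.8782


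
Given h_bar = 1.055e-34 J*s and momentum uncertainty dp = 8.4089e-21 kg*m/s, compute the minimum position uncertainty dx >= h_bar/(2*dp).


dx = h_bar / (2 * dp)
= 1.055e-34 / (2 * 8.4089e-21)
= 1.055e-34 / 1.6818e-20
= 6.2731e-15 m

6.2731e-15


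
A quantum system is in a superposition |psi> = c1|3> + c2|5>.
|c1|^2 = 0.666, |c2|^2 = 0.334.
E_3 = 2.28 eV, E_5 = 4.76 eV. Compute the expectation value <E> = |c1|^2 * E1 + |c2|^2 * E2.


<E> = |c1|^2 * E1 + |c2|^2 * E2
= 0.666 * 2.28 + 0.334 * 4.76
= 1.5185 + 1.5898
= 3.1083 eV

3.1083


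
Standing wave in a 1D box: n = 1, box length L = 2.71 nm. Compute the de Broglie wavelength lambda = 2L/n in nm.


lambda = 2L / n
= 2 * 2.71 / 1
= 5.42 / 1
= 5.42 nm

5.42


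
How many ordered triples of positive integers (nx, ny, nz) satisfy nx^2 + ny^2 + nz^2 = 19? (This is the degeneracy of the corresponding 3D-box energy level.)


Enumerate all (nx, ny, nz) with nx^2 + ny^2 + nz^2 = 19:
(1,3,3)
(3,1,3)
(3,3,1)
Total degeneracy = 3

3


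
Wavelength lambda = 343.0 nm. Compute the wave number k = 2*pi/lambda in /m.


k = 2 * pi / lambda
= 6.2832 / (343.0e-9)
= 6.2832 / 3.4300e-07
= 1.8318e+07 /m

1.8318e+07


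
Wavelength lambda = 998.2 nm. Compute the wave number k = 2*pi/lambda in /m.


k = 2 * pi / lambda
= 6.2832 / (998.2e-9)
= 6.2832 / 9.9820e-07
= 6.2945e+06 /m

6.2945e+06


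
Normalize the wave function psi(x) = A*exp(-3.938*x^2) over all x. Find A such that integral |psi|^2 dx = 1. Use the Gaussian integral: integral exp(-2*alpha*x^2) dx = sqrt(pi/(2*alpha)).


integral |psi|^2 dx = A^2 * sqrt(pi/(2*alpha)) = 1
A^2 = sqrt(2*alpha/pi)
= sqrt(2 * 3.938 / pi)
= 1.583354
A = sqrt(1.583354)
= 1.2583

1.2583


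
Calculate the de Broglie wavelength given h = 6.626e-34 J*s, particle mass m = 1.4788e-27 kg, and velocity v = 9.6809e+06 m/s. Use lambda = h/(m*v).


lambda = h / (m * v)
= 6.626e-34 / (1.4788e-27 * 9.6809e+06)
= 6.626e-34 / 1.4316e-20
= 4.6284e-14 m

4.6284e-14


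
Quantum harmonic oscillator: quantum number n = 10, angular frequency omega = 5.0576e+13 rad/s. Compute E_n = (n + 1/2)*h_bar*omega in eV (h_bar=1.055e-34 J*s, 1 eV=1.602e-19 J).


E = (n + 1/2) * h_bar * omega
= (10 + 0.5) * 1.055e-34 * 5.0576e+13
= 10.5 * 5.3358e-21
= 5.6026e-20 J
= 0.3497 eV

0.3497


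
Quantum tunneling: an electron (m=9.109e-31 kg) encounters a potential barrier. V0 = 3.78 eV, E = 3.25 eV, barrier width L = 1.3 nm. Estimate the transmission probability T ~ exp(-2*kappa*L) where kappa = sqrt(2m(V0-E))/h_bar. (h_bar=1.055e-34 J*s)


V0 - E = 0.53 eV = 8.4906e-20 J
kappa = sqrt(2 * m * (V0-E)) / h_bar
= sqrt(2 * 9.109e-31 * 8.4906e-20) / 1.055e-34
= 3.7279e+09 /m
2*kappa*L = 2 * 3.7279e+09 * 1.3e-9
= 9.6926
T = exp(-9.6926) = 6.173849e-05

6.173849e-05


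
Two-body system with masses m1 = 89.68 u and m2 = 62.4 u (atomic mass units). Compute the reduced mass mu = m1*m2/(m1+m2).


mu = m1 * m2 / (m1 + m2)
= 89.68 * 62.4 / (89.68 + 62.4)
= 5596.032 / 152.08
= 36.7966 u

36.7966


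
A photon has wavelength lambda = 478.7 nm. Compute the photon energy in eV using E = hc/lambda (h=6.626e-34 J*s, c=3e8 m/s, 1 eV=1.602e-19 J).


E = hc / lambda
= (6.626e-34)(3e8) / (478.7e-9)
= 1.9878e-25 / 4.7870e-07
= 4.1525e-19 J
Converting to eV: 4.1525e-19 / 1.602e-19
= 2.5921 eV

2.5921


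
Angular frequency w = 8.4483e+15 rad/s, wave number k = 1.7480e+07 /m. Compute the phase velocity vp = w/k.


vp = w / k
= 8.4483e+15 / 1.7480e+07
= 4.8331e+08 m/s

4.8331e+08


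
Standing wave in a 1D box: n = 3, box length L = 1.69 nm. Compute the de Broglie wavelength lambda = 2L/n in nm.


lambda = 2L / n
= 2 * 1.69 / 3
= 3.38 / 3
= 1.1267 nm

1.1267


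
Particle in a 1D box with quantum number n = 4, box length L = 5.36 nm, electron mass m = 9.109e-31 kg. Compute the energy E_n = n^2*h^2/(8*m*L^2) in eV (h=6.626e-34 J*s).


E = n^2 * h^2 / (8 * m * L^2)
= 4^2 * (6.626e-34)^2 / (8 * 9.109e-31 * (5.36e-9)^2)
= 16 * 4.3904e-67 / (8 * 9.109e-31 * 2.8730e-17)
= 3.3553e-20 J
= 0.2094 eV

0.2094


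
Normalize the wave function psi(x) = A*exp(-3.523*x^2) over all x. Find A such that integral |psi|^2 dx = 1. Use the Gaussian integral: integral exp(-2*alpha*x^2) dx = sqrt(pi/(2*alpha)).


integral |psi|^2 dx = A^2 * sqrt(pi/(2*alpha)) = 1
A^2 = sqrt(2*alpha/pi)
= sqrt(2 * 3.523 / pi)
= 1.497602
A = sqrt(1.497602)
= 1.2238

1.2238


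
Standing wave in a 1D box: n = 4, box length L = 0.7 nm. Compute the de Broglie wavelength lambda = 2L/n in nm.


lambda = 2L / n
= 2 * 0.7 / 4
= 1.4 / 4
= 0.35 nm

0.35


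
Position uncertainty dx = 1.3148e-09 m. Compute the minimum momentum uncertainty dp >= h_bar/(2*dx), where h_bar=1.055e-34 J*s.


dp = h_bar / (2 * dx)
= 1.055e-34 / (2 * 1.3148e-09)
= 1.055e-34 / 2.6296e-09
= 4.0120e-26 kg*m/s

4.0120e-26


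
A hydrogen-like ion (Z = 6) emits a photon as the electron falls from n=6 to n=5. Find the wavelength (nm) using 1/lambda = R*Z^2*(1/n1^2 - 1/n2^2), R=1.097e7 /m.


1/lambda = R * Z^2 * (1/n1^2 - 1/n2^2)
= 1.097e7 * 6^2 * (1/5^2 - 1/6^2)
= 1.097e7 * 36 * (0.04 - 0.027778)
= 4.8268e+06 /m
lambda = 1 / 4.8268e+06
= 207.1766 nm

207.1766


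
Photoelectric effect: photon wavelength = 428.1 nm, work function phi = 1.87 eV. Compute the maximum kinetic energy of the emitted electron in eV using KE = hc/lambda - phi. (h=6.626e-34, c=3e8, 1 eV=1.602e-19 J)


E_photon = hc / lambda
= (6.626e-34)(3e8) / (428.1e-9)
= 4.6433e-19 J
= 2.8984 eV
KE = E_photon - phi
= 2.8984 - 1.87
= 1.0284 eV

1.0284


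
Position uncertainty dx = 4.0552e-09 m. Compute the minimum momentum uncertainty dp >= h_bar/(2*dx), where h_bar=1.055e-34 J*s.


dp = h_bar / (2 * dx)
= 1.055e-34 / (2 * 4.0552e-09)
= 1.055e-34 / 8.1104e-09
= 1.3008e-26 kg*m/s

1.3008e-26


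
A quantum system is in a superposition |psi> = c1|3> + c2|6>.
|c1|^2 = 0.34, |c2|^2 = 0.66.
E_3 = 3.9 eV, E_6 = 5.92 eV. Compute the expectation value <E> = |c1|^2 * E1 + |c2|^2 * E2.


<E> = |c1|^2 * E1 + |c2|^2 * E2
= 0.34 * 3.9 + 0.66 * 5.92
= 1.326 + 3.9072
= 5.2332 eV

5.2332


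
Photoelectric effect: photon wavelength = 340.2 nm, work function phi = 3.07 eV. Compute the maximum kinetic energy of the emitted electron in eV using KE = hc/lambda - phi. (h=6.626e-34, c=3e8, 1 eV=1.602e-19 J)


E_photon = hc / lambda
= (6.626e-34)(3e8) / (340.2e-9)
= 5.8430e-19 J
= 3.6473 eV
KE = E_photon - phi
= 3.6473 - 3.07
= 0.5773 eV

0.5773


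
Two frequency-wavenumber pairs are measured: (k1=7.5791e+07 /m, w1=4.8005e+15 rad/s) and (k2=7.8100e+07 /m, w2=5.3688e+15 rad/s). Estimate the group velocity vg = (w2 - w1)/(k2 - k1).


vg = (w2 - w1) / (k2 - k1)
= (5.3688e+15 - 4.8005e+15) / (7.8100e+07 - 7.5791e+07)
= 5.6830e+14 / 2.3090e+06
= 2.4612e+08 m/s

2.4612e+08


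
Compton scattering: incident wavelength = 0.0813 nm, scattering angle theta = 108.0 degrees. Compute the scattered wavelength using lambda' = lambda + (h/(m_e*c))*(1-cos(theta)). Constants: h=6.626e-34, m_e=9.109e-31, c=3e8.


Compton wavelength: h/(m_e*c) = 2.4247e-12 m
d_lambda = 2.4247e-12 * (1 - cos(108.0 deg))
= 2.4247e-12 * 1.309017
= 3.1740e-12 m = 0.003174 nm
lambda' = 0.0813 + 0.003174
= 0.084474 nm

0.084474


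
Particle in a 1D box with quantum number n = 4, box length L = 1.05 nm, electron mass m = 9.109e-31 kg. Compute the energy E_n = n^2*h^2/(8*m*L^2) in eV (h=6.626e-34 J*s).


E = n^2 * h^2 / (8 * m * L^2)
= 4^2 * (6.626e-34)^2 / (8 * 9.109e-31 * (1.05e-9)^2)
= 16 * 4.3904e-67 / (8 * 9.109e-31 * 1.1025e-18)
= 8.7435e-19 J
= 5.4578 eV

5.4578


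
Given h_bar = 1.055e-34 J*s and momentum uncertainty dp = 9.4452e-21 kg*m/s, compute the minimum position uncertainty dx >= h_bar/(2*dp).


dx = h_bar / (2 * dp)
= 1.055e-34 / (2 * 9.4452e-21)
= 1.055e-34 / 1.8890e-20
= 5.5848e-15 m

5.5848e-15


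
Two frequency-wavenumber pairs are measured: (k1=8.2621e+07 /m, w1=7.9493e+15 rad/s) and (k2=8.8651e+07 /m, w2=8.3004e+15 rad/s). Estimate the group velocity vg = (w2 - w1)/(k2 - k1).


vg = (w2 - w1) / (k2 - k1)
= (8.3004e+15 - 7.9493e+15) / (8.8651e+07 - 8.2621e+07)
= 3.5110e+14 / 6.0300e+06
= 5.8226e+07 m/s

5.8226e+07


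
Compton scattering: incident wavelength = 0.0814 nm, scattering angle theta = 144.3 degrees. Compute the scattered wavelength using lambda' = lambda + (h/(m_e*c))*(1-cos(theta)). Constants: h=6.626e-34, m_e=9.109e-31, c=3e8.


Compton wavelength: h/(m_e*c) = 2.4247e-12 m
d_lambda = 2.4247e-12 * (1 - cos(144.3 deg))
= 2.4247e-12 * 1.812084
= 4.3938e-12 m = 0.004394 nm
lambda' = 0.0814 + 0.004394
= 0.085794 nm

0.085794


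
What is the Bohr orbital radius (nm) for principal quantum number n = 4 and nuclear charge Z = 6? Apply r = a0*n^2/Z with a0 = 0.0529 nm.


r = a0 * n^2 / Z
= 0.0529 * 4^2 / 6
= 0.0529 * 16 / 6
= 0.1411 nm

0.1411


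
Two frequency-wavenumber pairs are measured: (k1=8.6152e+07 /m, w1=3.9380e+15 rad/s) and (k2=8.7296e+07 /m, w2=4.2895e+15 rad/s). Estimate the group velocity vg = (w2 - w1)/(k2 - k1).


vg = (w2 - w1) / (k2 - k1)
= (4.2895e+15 - 3.9380e+15) / (8.7296e+07 - 8.6152e+07)
= 3.5150e+14 / 1.1440e+06
= 3.0726e+08 m/s

3.0726e+08


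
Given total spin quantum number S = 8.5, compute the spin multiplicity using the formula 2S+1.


Spin multiplicity = 2S + 1
= 2 * 8.5 + 1
= 17.0 + 1
= 18

18


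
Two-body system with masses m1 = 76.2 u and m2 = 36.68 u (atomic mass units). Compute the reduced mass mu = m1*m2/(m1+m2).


mu = m1 * m2 / (m1 + m2)
= 76.2 * 36.68 / (76.2 + 36.68)
= 2795.016 / 112.88
= 24.7609 u

24.7609


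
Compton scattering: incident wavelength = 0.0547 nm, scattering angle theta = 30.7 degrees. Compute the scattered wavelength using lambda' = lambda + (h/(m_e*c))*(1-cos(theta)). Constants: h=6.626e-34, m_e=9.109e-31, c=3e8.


Compton wavelength: h/(m_e*c) = 2.4247e-12 m
d_lambda = 2.4247e-12 * (1 - cos(30.7 deg))
= 2.4247e-12 * 0.140148
= 3.3982e-13 m = 0.00034 nm
lambda' = 0.0547 + 0.00034
= 0.05504 nm

0.05504


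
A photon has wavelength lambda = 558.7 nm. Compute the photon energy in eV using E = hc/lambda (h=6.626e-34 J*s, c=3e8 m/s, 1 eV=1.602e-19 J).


E = hc / lambda
= (6.626e-34)(3e8) / (558.7e-9)
= 1.9878e-25 / 5.5870e-07
= 3.5579e-19 J
Converting to eV: 3.5579e-19 / 1.602e-19
= 2.2209 eV

2.2209


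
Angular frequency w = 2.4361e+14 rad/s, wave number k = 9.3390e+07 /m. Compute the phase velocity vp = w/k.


vp = w / k
= 2.4361e+14 / 9.3390e+07
= 2.6085e+06 m/s

2.6085e+06


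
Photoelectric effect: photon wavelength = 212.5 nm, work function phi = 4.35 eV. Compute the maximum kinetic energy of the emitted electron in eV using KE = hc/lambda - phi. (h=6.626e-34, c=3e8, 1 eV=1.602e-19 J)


E_photon = hc / lambda
= (6.626e-34)(3e8) / (212.5e-9)
= 9.3544e-19 J
= 5.8392 eV
KE = E_photon - phi
= 5.8392 - 4.35
= 1.4892 eV

1.4892


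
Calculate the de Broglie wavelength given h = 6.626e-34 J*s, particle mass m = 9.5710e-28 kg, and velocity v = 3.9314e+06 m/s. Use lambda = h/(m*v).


lambda = h / (m * v)
= 6.626e-34 / (9.5710e-28 * 3.9314e+06)
= 6.626e-34 / 3.7627e-21
= 1.7609e-13 m

1.7609e-13


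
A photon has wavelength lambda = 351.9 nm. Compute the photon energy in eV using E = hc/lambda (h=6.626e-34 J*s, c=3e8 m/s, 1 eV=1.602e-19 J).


E = hc / lambda
= (6.626e-34)(3e8) / (351.9e-9)
= 1.9878e-25 / 3.5190e-07
= 5.6488e-19 J
Converting to eV: 5.6488e-19 / 1.602e-19
= 3.5261 eV

3.5261


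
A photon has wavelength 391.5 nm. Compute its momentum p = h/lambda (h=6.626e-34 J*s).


p = h / lambda
= 6.626e-34 / (391.5e-9)
= 6.626e-34 / 3.9150e-07
= 1.6925e-27 kg*m/s

1.6925e-27


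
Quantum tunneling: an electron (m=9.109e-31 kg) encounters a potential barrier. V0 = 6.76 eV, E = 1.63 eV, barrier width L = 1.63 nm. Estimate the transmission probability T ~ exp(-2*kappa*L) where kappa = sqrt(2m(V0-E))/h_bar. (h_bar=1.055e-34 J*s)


V0 - E = 5.13 eV = 8.2183e-19 J
kappa = sqrt(2 * m * (V0-E)) / h_bar
= sqrt(2 * 9.109e-31 * 8.2183e-19) / 1.055e-34
= 1.1598e+10 /m
2*kappa*L = 2 * 1.1598e+10 * 1.63e-9
= 37.8099
T = exp(-37.8099) = 3.796408e-17

3.796408e-17


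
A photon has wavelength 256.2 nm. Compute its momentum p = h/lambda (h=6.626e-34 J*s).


p = h / lambda
= 6.626e-34 / (256.2e-9)
= 6.626e-34 / 2.5620e-07
= 2.5863e-27 kg*m/s

2.5863e-27


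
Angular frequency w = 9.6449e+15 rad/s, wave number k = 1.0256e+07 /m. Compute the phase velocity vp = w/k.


vp = w / k
= 9.6449e+15 / 1.0256e+07
= 9.4042e+08 m/s

9.4042e+08


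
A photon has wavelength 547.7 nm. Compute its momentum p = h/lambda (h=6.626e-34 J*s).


p = h / lambda
= 6.626e-34 / (547.7e-9)
= 6.626e-34 / 5.4770e-07
= 1.2098e-27 kg*m/s

1.2098e-27


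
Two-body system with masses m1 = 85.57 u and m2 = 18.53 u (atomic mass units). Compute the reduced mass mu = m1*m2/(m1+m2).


mu = m1 * m2 / (m1 + m2)
= 85.57 * 18.53 / (85.57 + 18.53)
= 1585.6121 / 104.1
= 15.2316 u

15.2316


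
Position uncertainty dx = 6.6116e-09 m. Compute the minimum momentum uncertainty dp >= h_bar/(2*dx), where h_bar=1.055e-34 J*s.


dp = h_bar / (2 * dx)
= 1.055e-34 / (2 * 6.6116e-09)
= 1.055e-34 / 1.3223e-08
= 7.9784e-27 kg*m/s

7.9784e-27


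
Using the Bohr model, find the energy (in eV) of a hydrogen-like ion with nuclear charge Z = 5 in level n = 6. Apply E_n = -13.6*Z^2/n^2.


E_n = -13.6 * Z^2 / n^2
= -13.6 * 5^2 / 6^2
= -13.6 * 25 / 36
= -9.4444 eV

-9.4444


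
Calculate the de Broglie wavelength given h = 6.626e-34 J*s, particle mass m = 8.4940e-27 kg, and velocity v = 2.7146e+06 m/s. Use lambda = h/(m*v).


lambda = h / (m * v)
= 6.626e-34 / (8.4940e-27 * 2.7146e+06)
= 6.626e-34 / 2.3058e-20
= 2.8736e-14 m

2.8736e-14


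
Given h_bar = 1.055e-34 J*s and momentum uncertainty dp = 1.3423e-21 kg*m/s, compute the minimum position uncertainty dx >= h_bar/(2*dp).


dx = h_bar / (2 * dp)
= 1.055e-34 / (2 * 1.3423e-21)
= 1.055e-34 / 2.6846e-21
= 3.9298e-14 m

3.9298e-14


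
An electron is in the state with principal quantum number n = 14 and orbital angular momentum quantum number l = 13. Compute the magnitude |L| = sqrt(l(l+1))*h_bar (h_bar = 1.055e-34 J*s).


L = sqrt(l*(l+1)) * h_bar
= sqrt(13 * 14) * 1.055e-34
= sqrt(182) * 1.055e-34
= 13.4907 * 1.055e-34
= 1.4233e-33 J*s

1.4233e-33


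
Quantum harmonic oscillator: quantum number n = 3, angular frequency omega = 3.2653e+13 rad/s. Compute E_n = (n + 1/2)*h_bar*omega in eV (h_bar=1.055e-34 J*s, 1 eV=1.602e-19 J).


E = (n + 1/2) * h_bar * omega
= (3 + 0.5) * 1.055e-34 * 3.2653e+13
= 3.5 * 3.4449e-21
= 1.2057e-20 J
= 0.0753 eV

0.0753


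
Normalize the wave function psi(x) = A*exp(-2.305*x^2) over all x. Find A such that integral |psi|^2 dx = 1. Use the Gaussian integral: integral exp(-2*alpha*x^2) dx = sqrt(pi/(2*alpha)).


integral |psi|^2 dx = A^2 * sqrt(pi/(2*alpha)) = 1
A^2 = sqrt(2*alpha/pi)
= sqrt(2 * 2.305 / pi)
= 1.211366
A = sqrt(1.211366)
= 1.1006

1.1006


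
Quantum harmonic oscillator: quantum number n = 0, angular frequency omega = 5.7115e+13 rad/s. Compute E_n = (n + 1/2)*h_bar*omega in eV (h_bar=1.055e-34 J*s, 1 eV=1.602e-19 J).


E = (n + 1/2) * h_bar * omega
= (0 + 0.5) * 1.055e-34 * 5.7115e+13
= 0.5 * 6.0256e-21
= 3.0128e-21 J
= 0.0188 eV

0.0188


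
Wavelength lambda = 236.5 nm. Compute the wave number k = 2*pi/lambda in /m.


k = 2 * pi / lambda
= 6.2832 / (236.5e-9)
= 6.2832 / 2.3650e-07
= 2.6567e+07 /m

2.6567e+07


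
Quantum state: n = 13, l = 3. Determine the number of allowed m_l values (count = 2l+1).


m_l ranges from -l to +l in integer steps
So m_l goes from -3 to +3
Count = 2l + 1 = 2*3 + 1
= 7

7


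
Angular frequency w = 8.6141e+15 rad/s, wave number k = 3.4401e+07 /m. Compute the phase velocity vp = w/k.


vp = w / k
= 8.6141e+15 / 3.4401e+07
= 2.5040e+08 m/s

2.5040e+08


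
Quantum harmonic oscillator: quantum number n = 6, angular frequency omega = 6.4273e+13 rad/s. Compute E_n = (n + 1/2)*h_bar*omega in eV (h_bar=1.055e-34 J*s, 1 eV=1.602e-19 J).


E = (n + 1/2) * h_bar * omega
= (6 + 0.5) * 1.055e-34 * 6.4273e+13
= 6.5 * 6.7808e-21
= 4.4075e-20 J
= 0.2751 eV

0.2751


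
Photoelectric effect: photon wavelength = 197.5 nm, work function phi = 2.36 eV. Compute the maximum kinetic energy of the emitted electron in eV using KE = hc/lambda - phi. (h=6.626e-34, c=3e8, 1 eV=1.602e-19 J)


E_photon = hc / lambda
= (6.626e-34)(3e8) / (197.5e-9)
= 1.0065e-18 J
= 6.2827 eV
KE = E_photon - phi
= 6.2827 - 2.36
= 3.9227 eV

3.9227


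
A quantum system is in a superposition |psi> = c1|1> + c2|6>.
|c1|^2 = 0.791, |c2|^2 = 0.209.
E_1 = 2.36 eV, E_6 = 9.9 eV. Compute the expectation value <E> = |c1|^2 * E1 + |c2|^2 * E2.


<E> = |c1|^2 * E1 + |c2|^2 * E2
= 0.791 * 2.36 + 0.209 * 9.9
= 1.8668 + 2.0691
= 3.9359 eV

3.9359


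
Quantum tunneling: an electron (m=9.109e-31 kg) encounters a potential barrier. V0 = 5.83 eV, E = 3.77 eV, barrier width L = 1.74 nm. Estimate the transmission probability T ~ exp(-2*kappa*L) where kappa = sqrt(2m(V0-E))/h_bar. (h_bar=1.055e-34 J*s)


V0 - E = 2.06 eV = 3.3001e-19 J
kappa = sqrt(2 * m * (V0-E)) / h_bar
= sqrt(2 * 9.109e-31 * 3.3001e-19) / 1.055e-34
= 7.3496e+09 /m
2*kappa*L = 2 * 7.3496e+09 * 1.74e-9
= 25.5766
T = exp(-25.5766) = 7.802693e-12

7.802693e-12


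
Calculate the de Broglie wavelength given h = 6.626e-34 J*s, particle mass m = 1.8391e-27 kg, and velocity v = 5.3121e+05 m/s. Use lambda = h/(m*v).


lambda = h / (m * v)
= 6.626e-34 / (1.8391e-27 * 5.3121e+05)
= 6.626e-34 / 9.7695e-22
= 6.7823e-13 m

6.7823e-13


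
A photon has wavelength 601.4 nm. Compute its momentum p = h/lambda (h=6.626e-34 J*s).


p = h / lambda
= 6.626e-34 / (601.4e-9)
= 6.626e-34 / 6.0140e-07
= 1.1018e-27 kg*m/s

1.1018e-27


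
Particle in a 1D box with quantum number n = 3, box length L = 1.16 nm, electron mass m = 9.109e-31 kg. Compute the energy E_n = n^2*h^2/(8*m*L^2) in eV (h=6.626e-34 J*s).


E = n^2 * h^2 / (8 * m * L^2)
= 3^2 * (6.626e-34)^2 / (8 * 9.109e-31 * (1.16e-9)^2)
= 9 * 4.3904e-67 / (8 * 9.109e-31 * 1.3456e-18)
= 4.0297e-19 J
= 2.5154 eV

2.5154


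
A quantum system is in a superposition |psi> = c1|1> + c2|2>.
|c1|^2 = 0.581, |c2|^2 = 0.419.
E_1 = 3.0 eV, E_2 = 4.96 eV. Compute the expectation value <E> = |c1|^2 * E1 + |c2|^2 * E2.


<E> = |c1|^2 * E1 + |c2|^2 * E2
= 0.581 * 3.0 + 0.419 * 4.96
= 1.743 + 2.0782
= 3.8212 eV

3.8212


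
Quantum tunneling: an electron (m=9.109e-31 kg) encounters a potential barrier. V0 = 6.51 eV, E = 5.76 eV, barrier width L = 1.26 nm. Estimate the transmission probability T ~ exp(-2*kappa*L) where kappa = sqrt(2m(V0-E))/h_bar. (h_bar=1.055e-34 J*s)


V0 - E = 0.75 eV = 1.2015e-19 J
kappa = sqrt(2 * m * (V0-E)) / h_bar
= sqrt(2 * 9.109e-31 * 1.2015e-19) / 1.055e-34
= 4.4347e+09 /m
2*kappa*L = 2 * 4.4347e+09 * 1.26e-9
= 11.1753
T = exp(-11.1753) = 1.401575e-05

1.401575e-05


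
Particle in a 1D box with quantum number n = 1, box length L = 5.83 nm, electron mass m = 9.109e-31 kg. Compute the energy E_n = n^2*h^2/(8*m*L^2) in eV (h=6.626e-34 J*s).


E = n^2 * h^2 / (8 * m * L^2)
= 1^2 * (6.626e-34)^2 / (8 * 9.109e-31 * (5.83e-9)^2)
= 1 * 4.3904e-67 / (8 * 9.109e-31 * 3.3989e-17)
= 1.7726e-21 J
= 0.0111 eV

0.0111


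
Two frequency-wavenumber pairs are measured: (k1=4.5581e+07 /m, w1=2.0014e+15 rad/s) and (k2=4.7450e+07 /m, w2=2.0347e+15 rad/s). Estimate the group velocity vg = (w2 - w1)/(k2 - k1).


vg = (w2 - w1) / (k2 - k1)
= (2.0347e+15 - 2.0014e+15) / (4.7450e+07 - 4.5581e+07)
= 3.3300e+13 / 1.8690e+06
= 1.7817e+07 m/s

1.7817e+07


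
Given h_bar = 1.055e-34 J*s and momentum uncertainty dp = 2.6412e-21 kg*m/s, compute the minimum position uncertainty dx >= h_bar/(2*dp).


dx = h_bar / (2 * dp)
= 1.055e-34 / (2 * 2.6412e-21)
= 1.055e-34 / 5.2824e-21
= 1.9972e-14 m

1.9972e-14


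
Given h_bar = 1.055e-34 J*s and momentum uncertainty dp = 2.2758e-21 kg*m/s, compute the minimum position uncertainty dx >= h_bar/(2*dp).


dx = h_bar / (2 * dp)
= 1.055e-34 / (2 * 2.2758e-21)
= 1.055e-34 / 4.5516e-21
= 2.3179e-14 m

2.3179e-14


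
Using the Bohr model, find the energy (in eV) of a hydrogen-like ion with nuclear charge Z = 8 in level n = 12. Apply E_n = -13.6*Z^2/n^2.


E_n = -13.6 * Z^2 / n^2
= -13.6 * 8^2 / 12^2
= -13.6 * 64 / 144
= -6.0444 eV

-6.0444


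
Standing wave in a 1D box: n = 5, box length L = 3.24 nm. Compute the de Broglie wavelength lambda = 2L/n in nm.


lambda = 2L / n
= 2 * 3.24 / 5
= 6.48 / 5
= 1.296 nm

1.296


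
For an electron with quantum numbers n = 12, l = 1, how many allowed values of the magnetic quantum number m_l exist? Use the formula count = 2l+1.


m_l ranges from -l to +l in integer steps
So m_l goes from -1 to +1
Count = 2l + 1 = 2*1 + 1
= 3

3


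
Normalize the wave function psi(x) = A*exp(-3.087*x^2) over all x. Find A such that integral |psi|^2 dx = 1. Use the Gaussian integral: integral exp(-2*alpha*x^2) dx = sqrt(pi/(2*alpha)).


integral |psi|^2 dx = A^2 * sqrt(pi/(2*alpha)) = 1
A^2 = sqrt(2*alpha/pi)
= sqrt(2 * 3.087 / pi)
= 1.401872
A = sqrt(1.401872)
= 1.184

1.184


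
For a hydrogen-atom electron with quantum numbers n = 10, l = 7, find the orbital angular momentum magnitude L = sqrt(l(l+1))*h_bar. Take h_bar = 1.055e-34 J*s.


L = sqrt(l*(l+1)) * h_bar
= sqrt(7 * 8) * 1.055e-34
= sqrt(56) * 1.055e-34
= 7.4833 * 1.055e-34
= 7.8949e-34 J*s

7.8949e-34


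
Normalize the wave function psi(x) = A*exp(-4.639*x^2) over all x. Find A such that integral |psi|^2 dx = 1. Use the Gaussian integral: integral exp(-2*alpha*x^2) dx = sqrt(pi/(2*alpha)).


integral |psi|^2 dx = A^2 * sqrt(pi/(2*alpha)) = 1
A^2 = sqrt(2*alpha/pi)
= sqrt(2 * 4.639 / pi)
= 1.718511
A = sqrt(1.718511)
= 1.3109

1.3109


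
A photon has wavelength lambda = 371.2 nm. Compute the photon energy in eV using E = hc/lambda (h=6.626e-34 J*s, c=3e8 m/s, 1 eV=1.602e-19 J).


E = hc / lambda
= (6.626e-34)(3e8) / (371.2e-9)
= 1.9878e-25 / 3.7120e-07
= 5.3551e-19 J
Converting to eV: 5.3551e-19 / 1.602e-19
= 3.3427 eV

3.3427


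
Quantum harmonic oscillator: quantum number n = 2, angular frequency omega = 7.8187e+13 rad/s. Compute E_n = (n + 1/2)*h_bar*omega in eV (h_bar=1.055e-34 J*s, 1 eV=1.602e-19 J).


E = (n + 1/2) * h_bar * omega
= (2 + 0.5) * 1.055e-34 * 7.8187e+13
= 2.5 * 8.2487e-21
= 2.0622e-20 J
= 0.1287 eV

0.1287


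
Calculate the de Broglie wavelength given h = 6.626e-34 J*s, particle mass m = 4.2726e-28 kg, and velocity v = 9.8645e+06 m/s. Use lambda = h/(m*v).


lambda = h / (m * v)
= 6.626e-34 / (4.2726e-28 * 9.8645e+06)
= 6.626e-34 / 4.2147e-21
= 1.5721e-13 m

1.5721e-13


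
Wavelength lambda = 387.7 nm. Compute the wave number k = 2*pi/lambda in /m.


k = 2 * pi / lambda
= 6.2832 / (387.7e-9)
= 6.2832 / 3.8770e-07
= 1.6206e+07 /m

1.6206e+07


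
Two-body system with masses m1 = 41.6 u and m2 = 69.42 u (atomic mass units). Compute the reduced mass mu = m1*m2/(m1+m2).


mu = m1 * m2 / (m1 + m2)
= 41.6 * 69.42 / (41.6 + 69.42)
= 2887.872 / 111.02
= 26.0122 u

26.0122


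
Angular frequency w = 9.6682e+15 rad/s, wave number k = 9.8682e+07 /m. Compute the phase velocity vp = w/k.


vp = w / k
= 9.6682e+15 / 9.8682e+07
= 9.7973e+07 m/s

9.7973e+07


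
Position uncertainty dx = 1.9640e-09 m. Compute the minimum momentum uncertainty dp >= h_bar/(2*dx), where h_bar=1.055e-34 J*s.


dp = h_bar / (2 * dx)
= 1.055e-34 / (2 * 1.9640e-09)
= 1.055e-34 / 3.9280e-09
= 2.6858e-26 kg*m/s

2.6858e-26


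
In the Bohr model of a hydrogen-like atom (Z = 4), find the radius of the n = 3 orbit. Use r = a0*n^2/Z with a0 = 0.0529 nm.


r = a0 * n^2 / Z
= 0.0529 * 3^2 / 4
= 0.0529 * 9 / 4
= 0.119 nm

0.119


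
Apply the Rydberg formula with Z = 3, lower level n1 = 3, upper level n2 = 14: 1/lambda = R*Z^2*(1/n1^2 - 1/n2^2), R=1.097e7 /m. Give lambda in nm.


1/lambda = R * Z^2 * (1/n1^2 - 1/n2^2)
= 1.097e7 * 3^2 * (1/3^2 - 1/14^2)
= 1.097e7 * 9 * (0.111111 - 0.005102)
= 1.0466e+07 /m
lambda = 1 / 1.0466e+07
= 95.545 nm

95.545


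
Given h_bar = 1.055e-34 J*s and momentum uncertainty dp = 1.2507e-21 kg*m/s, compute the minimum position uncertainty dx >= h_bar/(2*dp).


dx = h_bar / (2 * dp)
= 1.055e-34 / (2 * 1.2507e-21)
= 1.055e-34 / 2.5014e-21
= 4.2176e-14 m

4.2176e-14


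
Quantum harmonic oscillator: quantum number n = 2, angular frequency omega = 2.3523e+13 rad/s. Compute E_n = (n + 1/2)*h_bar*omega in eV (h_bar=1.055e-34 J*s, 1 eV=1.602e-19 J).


E = (n + 1/2) * h_bar * omega
= (2 + 0.5) * 1.055e-34 * 2.3523e+13
= 2.5 * 2.4817e-21
= 6.2042e-21 J
= 0.0387 eV

0.0387


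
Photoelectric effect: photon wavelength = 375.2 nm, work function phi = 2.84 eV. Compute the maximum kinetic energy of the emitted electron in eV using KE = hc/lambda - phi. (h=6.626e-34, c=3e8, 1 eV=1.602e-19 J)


E_photon = hc / lambda
= (6.626e-34)(3e8) / (375.2e-9)
= 5.2980e-19 J
= 3.3071 eV
KE = E_photon - phi
= 3.3071 - 2.84
= 0.4671 eV

0.4671


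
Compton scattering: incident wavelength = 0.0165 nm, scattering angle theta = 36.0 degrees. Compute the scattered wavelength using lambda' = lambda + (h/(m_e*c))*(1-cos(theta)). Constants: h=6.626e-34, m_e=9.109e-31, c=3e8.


Compton wavelength: h/(m_e*c) = 2.4247e-12 m
d_lambda = 2.4247e-12 * (1 - cos(36.0 deg))
= 2.4247e-12 * 0.190983
= 4.6308e-13 m = 0.000463 nm
lambda' = 0.0165 + 0.000463
= 0.016963 nm

0.016963


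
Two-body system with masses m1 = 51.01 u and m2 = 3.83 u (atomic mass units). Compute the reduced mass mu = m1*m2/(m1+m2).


mu = m1 * m2 / (m1 + m2)
= 51.01 * 3.83 / (51.01 + 3.83)
= 195.3683 / 54.84
= 3.5625 u

3.5625


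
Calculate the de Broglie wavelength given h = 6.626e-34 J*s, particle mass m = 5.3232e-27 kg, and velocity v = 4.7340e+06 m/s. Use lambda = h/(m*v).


lambda = h / (m * v)
= 6.626e-34 / (5.3232e-27 * 4.7340e+06)
= 6.626e-34 / 2.5200e-20
= 2.6294e-14 m

2.6294e-14


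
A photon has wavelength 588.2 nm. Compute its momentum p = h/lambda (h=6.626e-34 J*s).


p = h / lambda
= 6.626e-34 / (588.2e-9)
= 6.626e-34 / 5.8820e-07
= 1.1265e-27 kg*m/s

1.1265e-27


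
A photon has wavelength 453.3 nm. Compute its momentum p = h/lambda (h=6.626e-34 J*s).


p = h / lambda
= 6.626e-34 / (453.3e-9)
= 6.626e-34 / 4.5330e-07
= 1.4617e-27 kg*m/s

1.4617e-27


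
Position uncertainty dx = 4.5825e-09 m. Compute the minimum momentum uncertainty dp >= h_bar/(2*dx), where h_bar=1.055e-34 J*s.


dp = h_bar / (2 * dx)
= 1.055e-34 / (2 * 4.5825e-09)
= 1.055e-34 / 9.1650e-09
= 1.1511e-26 kg*m/s

1.1511e-26


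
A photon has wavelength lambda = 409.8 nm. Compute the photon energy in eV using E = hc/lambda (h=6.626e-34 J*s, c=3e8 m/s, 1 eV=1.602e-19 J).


E = hc / lambda
= (6.626e-34)(3e8) / (409.8e-9)
= 1.9878e-25 / 4.0980e-07
= 4.8507e-19 J
Converting to eV: 4.8507e-19 / 1.602e-19
= 3.0279 eV

3.0279


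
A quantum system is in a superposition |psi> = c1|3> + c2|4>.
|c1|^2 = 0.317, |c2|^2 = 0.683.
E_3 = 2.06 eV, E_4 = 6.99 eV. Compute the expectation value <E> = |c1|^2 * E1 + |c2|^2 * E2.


<E> = |c1|^2 * E1 + |c2|^2 * E2
= 0.317 * 2.06 + 0.683 * 6.99
= 0.653 + 4.7742
= 5.4272 eV

5.4272


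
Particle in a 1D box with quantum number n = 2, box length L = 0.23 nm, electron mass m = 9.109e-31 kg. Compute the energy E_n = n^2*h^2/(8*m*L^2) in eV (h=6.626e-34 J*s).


E = n^2 * h^2 / (8 * m * L^2)
= 2^2 * (6.626e-34)^2 / (8 * 9.109e-31 * (0.23e-9)^2)
= 4 * 4.3904e-67 / (8 * 9.109e-31 * 5.2900e-20)
= 4.5556e-18 J
= 28.437 eV

28.437


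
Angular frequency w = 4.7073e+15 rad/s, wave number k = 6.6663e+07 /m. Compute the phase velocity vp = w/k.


vp = w / k
= 4.7073e+15 / 6.6663e+07
= 7.0613e+07 m/s

7.0613e+07


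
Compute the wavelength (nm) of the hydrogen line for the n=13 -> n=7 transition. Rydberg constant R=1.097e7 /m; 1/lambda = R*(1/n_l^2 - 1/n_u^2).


1/lambda = R * (1/n_l^2 - 1/n_u^2)
= 1.097e7 * (1/7^2 - 1/13^2)
= 1.097e7 * (0.020408 - 0.005917)
= 1.097e7 * 0.014491
= 1.5897e+05 /m
lambda = 1 / 1.5897e+05 = 6290.6411 nm

6290.6411


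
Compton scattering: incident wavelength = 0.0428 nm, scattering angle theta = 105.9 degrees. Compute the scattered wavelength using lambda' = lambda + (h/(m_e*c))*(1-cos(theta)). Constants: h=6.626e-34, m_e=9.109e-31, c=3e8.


Compton wavelength: h/(m_e*c) = 2.4247e-12 m
d_lambda = 2.4247e-12 * (1 - cos(105.9 deg))
= 2.4247e-12 * 1.273959
= 3.0890e-12 m = 0.003089 nm
lambda' = 0.0428 + 0.003089
= 0.045889 nm

0.045889


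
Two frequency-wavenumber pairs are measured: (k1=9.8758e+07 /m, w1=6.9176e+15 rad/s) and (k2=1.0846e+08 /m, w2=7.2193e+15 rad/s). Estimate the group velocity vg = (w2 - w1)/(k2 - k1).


vg = (w2 - w1) / (k2 - k1)
= (7.2193e+15 - 6.9176e+15) / (1.0846e+08 - 9.8758e+07)
= 3.0170e+14 / 9.7020e+06
= 3.1097e+07 m/s

3.1097e+07


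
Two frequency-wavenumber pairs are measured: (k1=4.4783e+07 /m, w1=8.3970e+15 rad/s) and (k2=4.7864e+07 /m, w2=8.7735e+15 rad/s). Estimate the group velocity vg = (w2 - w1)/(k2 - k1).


vg = (w2 - w1) / (k2 - k1)
= (8.7735e+15 - 8.3970e+15) / (4.7864e+07 - 4.4783e+07)
= 3.7650e+14 / 3.0810e+06
= 1.2220e+08 m/s

1.2220e+08


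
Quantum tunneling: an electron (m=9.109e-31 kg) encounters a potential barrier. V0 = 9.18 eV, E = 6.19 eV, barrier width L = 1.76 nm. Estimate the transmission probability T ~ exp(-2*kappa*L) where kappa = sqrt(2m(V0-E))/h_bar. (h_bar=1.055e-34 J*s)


V0 - E = 2.99 eV = 4.7900e-19 J
kappa = sqrt(2 * m * (V0-E)) / h_bar
= sqrt(2 * 9.109e-31 * 4.7900e-19) / 1.055e-34
= 8.8545e+09 /m
2*kappa*L = 2 * 8.8545e+09 * 1.76e-9
= 31.1679
T = exp(-31.1679) = 2.910431e-14

2.910431e-14


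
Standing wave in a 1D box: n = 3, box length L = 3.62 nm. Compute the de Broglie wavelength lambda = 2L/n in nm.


lambda = 2L / n
= 2 * 3.62 / 3
= 7.24 / 3
= 2.4133 nm

2.4133


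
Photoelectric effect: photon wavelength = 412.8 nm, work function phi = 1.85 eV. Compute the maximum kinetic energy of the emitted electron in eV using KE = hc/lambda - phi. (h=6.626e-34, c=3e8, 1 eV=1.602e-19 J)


E_photon = hc / lambda
= (6.626e-34)(3e8) / (412.8e-9)
= 4.8154e-19 J
= 3.0059 eV
KE = E_photon - phi
= 3.0059 - 1.85
= 1.1559 eV

1.1559


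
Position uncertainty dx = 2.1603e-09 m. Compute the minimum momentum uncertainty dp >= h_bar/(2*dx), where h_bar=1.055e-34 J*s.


dp = h_bar / (2 * dx)
= 1.055e-34 / (2 * 2.1603e-09)
= 1.055e-34 / 4.3206e-09
= 2.4418e-26 kg*m/s

2.4418e-26


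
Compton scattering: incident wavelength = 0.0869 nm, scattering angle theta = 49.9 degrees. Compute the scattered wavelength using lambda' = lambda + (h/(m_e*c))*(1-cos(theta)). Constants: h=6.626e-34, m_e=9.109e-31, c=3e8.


Compton wavelength: h/(m_e*c) = 2.4247e-12 m
d_lambda = 2.4247e-12 * (1 - cos(49.9 deg))
= 2.4247e-12 * 0.355876
= 8.6290e-13 m = 0.000863 nm
lambda' = 0.0869 + 0.000863
= 0.087763 nm

0.087763
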